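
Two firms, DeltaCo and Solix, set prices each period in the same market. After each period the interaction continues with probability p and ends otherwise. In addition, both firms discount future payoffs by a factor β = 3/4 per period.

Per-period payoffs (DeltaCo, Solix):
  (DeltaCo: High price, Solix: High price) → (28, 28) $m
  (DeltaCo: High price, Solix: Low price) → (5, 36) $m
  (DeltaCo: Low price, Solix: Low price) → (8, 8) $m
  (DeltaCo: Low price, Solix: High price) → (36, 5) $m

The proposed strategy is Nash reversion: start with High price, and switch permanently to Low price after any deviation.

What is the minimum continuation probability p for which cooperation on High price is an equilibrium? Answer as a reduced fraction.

8/21

With continuation probability p and discount β, the effective per-period discount factor is βp.
Grim-trigger IC: βp ≥ (36−28)/(36−8) = 2/7.
So p ≥ (2/7)/(3/4) = 8/21.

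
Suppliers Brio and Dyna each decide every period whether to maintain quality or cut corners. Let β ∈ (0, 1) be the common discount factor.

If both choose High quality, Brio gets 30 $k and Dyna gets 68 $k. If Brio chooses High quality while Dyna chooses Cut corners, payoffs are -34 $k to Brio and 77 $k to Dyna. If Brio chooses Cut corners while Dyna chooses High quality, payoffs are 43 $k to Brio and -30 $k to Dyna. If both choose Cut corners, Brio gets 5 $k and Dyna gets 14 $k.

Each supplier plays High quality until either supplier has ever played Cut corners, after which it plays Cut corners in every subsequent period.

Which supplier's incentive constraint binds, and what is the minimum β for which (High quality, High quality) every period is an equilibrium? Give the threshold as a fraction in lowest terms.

For Brio: deviation gain 43−30 = 13, per-period punishment loss 30−5 = 25. IC gives β ≥ 13/38.
For Dyna: gain 9, loss 54 per period, so β ≥ 9/63 = 1/7.
The tighter constraint is Brio's, so cooperation needs β ≥ 13/38.

Brio; β ≥ 13/38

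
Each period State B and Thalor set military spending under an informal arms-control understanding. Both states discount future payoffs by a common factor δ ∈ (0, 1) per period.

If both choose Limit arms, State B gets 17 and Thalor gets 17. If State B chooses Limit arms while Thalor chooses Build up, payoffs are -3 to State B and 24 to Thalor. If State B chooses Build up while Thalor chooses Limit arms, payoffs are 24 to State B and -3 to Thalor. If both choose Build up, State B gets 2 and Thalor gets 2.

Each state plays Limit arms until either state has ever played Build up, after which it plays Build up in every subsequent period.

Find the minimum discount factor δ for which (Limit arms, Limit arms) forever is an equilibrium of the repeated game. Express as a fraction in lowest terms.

17/(1−δ) ≥ 24 + 2δ/(1−δ)
17 ≥ 24 − 22δ
δ ≥ 7/22.

7/22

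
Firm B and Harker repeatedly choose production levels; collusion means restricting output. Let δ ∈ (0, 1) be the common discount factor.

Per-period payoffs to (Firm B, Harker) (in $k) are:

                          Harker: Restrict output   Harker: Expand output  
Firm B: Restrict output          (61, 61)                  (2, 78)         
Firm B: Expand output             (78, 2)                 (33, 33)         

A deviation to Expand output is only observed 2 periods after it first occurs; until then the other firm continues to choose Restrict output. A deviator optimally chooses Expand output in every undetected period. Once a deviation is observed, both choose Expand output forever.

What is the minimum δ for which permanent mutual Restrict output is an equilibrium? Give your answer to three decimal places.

The best deviation is to choose Expand output for all 2 undetected periods, earning 78 each, then 33 forever once detected.
Deviation value: 78(1−δ^2)/(1−δ) + 33δ^2/(1−δ); cooperation value: 61/(1−δ).
IC: 61 ≥ 78(1−δ^2) + 33δ^2 = 78 − 45δ^2.
So δ^2 ≥ 17/45, giving δ ≥ (17/45)^(1/2) ≈ 0.615.

0.615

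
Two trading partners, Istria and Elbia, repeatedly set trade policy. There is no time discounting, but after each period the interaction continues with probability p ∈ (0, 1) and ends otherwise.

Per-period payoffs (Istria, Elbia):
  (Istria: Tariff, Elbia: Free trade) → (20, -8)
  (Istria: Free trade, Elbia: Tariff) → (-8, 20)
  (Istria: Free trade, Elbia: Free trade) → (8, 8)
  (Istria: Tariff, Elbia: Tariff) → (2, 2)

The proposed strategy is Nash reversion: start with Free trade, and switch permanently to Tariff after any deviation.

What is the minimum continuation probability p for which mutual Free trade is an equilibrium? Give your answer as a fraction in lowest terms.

2/3

Expected cooperation value is 8 + p·8 + p²·8 + … = 8/(1−p); deviation gives 20 + p·2/(1−p).
8 ≥ 20(1−p) + 2p ⇒ 18p ≥ 12 ⇒ p ≥ 12/18 = 2/3.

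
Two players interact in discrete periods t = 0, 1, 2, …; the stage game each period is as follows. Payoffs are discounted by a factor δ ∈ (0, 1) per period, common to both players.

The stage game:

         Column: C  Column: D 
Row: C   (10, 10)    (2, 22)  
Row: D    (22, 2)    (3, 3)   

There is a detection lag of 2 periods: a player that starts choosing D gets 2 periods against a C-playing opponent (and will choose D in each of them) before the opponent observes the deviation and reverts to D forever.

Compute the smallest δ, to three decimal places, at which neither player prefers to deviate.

0.795

Deviating for the 2 undetected periods gains 22−10 = 12 per period over cooperation, then loses 10−3 = 7 per period forever once punishment starts.
Gain: 12(1 + δ + … + δ^1); loss: 7·δ^2/(1−δ).
No profitable deviation ⇔ 12(1−δ^2) ≤ 7·δ^2, i.e. δ^2 ≥ 12/(12+7) = 12/19.
Hence δ ≥ (12/19)^(1/2) ≈ 0.795.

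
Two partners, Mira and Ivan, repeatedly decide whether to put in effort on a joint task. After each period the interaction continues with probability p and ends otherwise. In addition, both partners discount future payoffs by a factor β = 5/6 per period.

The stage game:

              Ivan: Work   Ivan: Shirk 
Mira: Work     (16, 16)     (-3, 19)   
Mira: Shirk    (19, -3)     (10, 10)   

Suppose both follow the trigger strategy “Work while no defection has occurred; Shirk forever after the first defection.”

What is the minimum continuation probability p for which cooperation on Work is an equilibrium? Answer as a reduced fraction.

With continuation probability p and discount β, the effective per-period discount factor is βp.
Grim-trigger IC: βp ≥ (19−16)/(19−10) = 1/3.
So p ≥ (1/3)/(5/6) = 2/5.

2/5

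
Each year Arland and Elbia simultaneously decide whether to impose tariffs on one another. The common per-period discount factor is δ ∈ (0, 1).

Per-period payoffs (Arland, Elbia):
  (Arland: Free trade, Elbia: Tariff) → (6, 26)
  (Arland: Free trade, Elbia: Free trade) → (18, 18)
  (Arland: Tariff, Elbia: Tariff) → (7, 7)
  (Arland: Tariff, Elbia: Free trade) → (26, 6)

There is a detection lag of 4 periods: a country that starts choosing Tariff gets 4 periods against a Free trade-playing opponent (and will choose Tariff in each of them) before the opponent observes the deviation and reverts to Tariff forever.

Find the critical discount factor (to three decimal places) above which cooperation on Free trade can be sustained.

0.806

Deviating for the 4 undetected periods gains 26−18 = 8 per period over cooperation, then loses 18−7 = 11 per period forever once punishment starts.
Gain: 8(1 + δ + … + δ^3); loss: 11·δ^4/(1−δ).
No profitable deviation ⇔ 8(1−δ^4) ≤ 11·δ^4, i.e. δ^4 ≥ 8/(8+11) = 8/19.
Hence δ ≥ (8/19)^(1/4) ≈ 0.806.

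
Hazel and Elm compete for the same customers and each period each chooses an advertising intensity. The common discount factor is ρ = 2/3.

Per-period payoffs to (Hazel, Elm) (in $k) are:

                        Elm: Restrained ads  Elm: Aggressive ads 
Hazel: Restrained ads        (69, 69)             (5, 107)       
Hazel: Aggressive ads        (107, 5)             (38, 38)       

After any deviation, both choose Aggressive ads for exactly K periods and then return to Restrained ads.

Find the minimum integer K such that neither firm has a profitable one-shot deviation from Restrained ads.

3

IC: ρ(1−ρ^K)/(1−ρ) ≥ (107−69)/(69−38) = 38/31.
With ρ = 2/3: need 1 − ρ^K ≥ 38/31·(1−2/3)/(2/3), i.e. ρ^K ≤ 0.3871.
Since (2/3)^2 = 0.4444 and (2/3)^3 = 0.2963, the smallest such K is 3.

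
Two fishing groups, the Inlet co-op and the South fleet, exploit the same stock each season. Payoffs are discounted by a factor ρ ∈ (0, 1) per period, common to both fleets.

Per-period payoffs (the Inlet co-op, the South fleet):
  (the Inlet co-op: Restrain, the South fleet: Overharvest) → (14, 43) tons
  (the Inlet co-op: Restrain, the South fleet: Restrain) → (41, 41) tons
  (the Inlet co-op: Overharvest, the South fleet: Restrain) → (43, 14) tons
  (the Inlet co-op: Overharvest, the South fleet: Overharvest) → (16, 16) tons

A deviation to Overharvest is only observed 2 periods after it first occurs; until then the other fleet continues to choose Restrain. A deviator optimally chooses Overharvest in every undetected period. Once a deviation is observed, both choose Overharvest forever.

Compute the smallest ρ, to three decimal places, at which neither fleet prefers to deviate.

The best deviation is to choose Overharvest for all 2 undetected periods, earning 43 each, then 16 forever once detected.
Deviation value: 43(1−ρ^2)/(1−ρ) + 16ρ^2/(1−ρ); cooperation value: 41/(1−ρ).
IC: 41 ≥ 43(1−ρ^2) + 16ρ^2 = 43 − 27ρ^2.
So ρ^2 ≥ 2/27, giving ρ ≥ (2/27)^(1/2) ≈ 0.272.

0.272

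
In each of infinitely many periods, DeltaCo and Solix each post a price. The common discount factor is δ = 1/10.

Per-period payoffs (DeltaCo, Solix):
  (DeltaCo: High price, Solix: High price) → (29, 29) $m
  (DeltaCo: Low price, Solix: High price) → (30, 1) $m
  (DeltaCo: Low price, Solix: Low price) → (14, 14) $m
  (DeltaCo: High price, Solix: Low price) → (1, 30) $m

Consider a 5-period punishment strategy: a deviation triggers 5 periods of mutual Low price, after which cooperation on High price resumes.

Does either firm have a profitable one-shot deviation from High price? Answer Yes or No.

No

IC: δ+…+δ^5 ≥ (30−29)/(29−14) = 1/15.
At δ = 1/10: partial sum = 0.1111 ≥ 0.0667. Cooperation sustainable.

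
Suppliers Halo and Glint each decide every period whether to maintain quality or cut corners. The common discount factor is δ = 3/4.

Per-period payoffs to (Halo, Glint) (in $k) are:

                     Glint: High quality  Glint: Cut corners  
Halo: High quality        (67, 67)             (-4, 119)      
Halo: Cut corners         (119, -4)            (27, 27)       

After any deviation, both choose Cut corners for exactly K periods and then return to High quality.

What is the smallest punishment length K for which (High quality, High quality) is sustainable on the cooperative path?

IC: δ(1−δ^K)/(1−δ) ≥ (119−67)/(67−27) = 13/10.
With δ = 3/4: need 1 − δ^K ≥ 13/10·(1−3/4)/(3/4), i.e. δ^K ≤ 0.5667.
Since (3/4)^1 = 0.7500 and (3/4)^2 = 0.5625, the smallest such K is 2.

2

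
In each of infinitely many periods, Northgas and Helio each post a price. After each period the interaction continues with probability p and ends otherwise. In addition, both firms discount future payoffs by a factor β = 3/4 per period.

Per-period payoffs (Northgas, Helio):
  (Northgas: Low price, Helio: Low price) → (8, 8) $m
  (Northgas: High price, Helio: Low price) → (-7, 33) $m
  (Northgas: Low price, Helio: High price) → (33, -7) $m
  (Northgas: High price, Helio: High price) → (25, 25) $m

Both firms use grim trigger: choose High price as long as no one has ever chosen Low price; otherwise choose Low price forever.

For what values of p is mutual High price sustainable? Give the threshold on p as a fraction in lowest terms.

With continuation probability p and discount β, the effective per-period discount factor is βp.
Grim-trigger IC: βp ≥ (33−25)/(33−8) = 8/25.
So p ≥ (8/25)/(3/4) = 32/75.

32/75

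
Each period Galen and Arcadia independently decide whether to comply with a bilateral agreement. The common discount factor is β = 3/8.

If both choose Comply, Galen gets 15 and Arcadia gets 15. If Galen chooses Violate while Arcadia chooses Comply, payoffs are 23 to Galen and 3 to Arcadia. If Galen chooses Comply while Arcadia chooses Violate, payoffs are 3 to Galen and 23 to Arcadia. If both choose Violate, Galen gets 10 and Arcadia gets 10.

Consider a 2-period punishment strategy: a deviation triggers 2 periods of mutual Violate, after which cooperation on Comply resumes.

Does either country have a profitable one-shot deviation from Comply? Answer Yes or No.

Comparing payoff streams over the 3 periods until play realigns: cooperate → 15(1+β+…+β^2); deviate → 23 + 10(β+…+β^2).
Cooperation is sustained iff (15−10)(β+…+β^2) ≥ 23−15.
β+…+β^2 = 3/8·(1−(3/8)^2)/(1−3/8) = 0.5156, and (23−15)/(15−10) = 1.6000.
0.5156 < 1.6000, so cooperation is not sustainable.

Yes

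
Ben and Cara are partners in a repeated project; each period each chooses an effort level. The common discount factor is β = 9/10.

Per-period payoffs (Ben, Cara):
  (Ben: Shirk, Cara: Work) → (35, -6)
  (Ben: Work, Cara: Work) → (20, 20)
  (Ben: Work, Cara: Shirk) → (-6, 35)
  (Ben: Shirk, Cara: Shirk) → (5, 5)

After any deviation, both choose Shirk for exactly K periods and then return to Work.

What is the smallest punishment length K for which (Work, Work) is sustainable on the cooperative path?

IC: β(1−β^K)/(1−β) ≥ (35−20)/(20−5) = 1.
With β = 9/10: need 1 − β^K ≥ 1·(1−9/10)/(9/10), i.e. β^K ≤ 0.8889.
Since (9/10)^1 = 0.9000 and (9/10)^2 = 0.8100, the smallest such K is 2.

2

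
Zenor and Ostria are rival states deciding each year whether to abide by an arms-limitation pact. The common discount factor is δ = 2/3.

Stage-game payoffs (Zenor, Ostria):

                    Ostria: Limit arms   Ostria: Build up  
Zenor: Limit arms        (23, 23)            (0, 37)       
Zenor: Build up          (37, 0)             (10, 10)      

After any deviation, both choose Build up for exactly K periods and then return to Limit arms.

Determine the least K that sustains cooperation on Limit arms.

IC: δ(1−δ^K)/(1−δ) ≥ (37−23)/(23−10) = 14/13.
With δ = 2/3: need 1 − δ^K ≥ 14/13·(1−2/3)/(2/3), i.e. δ^K ≤ 0.4615.
Since (2/3)^1 = 0.6667 and (2/3)^2 = 0.4444, the smallest such K is 2.

2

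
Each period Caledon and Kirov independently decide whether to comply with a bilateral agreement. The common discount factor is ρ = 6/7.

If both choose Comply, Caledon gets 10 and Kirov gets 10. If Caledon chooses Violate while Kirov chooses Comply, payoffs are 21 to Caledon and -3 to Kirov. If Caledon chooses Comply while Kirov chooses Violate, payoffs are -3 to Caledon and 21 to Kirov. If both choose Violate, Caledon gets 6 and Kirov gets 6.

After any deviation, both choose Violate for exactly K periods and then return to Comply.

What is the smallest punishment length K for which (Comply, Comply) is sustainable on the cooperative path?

4

Need Σ_{k=1}^{K} ρ^k ≥ (21−10)/(10−6) = 2.7500 at ρ = 6/7.
At K = 3 the sum is 2.2216 < 2.7500; at K = 4 it is 2.7613 ≥ 2.7500.
So the minimum punishment length is K = 4.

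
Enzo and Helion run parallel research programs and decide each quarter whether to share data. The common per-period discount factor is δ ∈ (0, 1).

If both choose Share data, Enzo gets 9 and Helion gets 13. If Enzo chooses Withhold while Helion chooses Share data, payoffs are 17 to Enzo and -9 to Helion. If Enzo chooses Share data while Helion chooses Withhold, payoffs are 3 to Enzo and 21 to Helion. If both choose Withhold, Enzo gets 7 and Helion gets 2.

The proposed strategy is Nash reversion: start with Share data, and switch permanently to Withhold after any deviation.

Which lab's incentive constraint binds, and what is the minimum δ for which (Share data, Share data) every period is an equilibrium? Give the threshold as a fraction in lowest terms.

For Enzo: deviation gain 17−9 = 8, per-period punishment loss 9−7 = 2. IC gives δ ≥ 8/10 = 4/5.
For Helion: gain 8, loss 11 per period, so δ ≥ 8/19.
The tighter constraint is Enzo's, so cooperation needs δ ≥ 4/5.

Enzo; δ ≥ 4/5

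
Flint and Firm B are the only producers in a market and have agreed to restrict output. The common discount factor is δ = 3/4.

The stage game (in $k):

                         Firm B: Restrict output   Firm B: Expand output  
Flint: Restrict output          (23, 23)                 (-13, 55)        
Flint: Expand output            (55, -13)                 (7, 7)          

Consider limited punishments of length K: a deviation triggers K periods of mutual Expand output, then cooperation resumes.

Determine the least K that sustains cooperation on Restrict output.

4

IC: δ(1−δ^K)/(1−δ) ≥ (55−23)/(23−7) = 2.
With δ = 3/4: need 1 − δ^K ≥ 2·(1−3/4)/(3/4), i.e. δ^K ≤ 0.3333.
Since (3/4)^3 = 0.4219 and (3/4)^4 = 0.3164, the smallest such K is 4.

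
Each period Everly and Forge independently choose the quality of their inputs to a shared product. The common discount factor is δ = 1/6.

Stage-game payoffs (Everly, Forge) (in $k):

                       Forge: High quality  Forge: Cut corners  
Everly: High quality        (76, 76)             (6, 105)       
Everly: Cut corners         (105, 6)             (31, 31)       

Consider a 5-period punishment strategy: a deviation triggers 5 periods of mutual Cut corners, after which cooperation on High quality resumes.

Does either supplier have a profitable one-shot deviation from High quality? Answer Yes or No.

Comparing payoff streams over the 6 periods until play realigns: cooperate → 76(1+δ+…+δ^5); deviate → 105 + 31(δ+…+δ^5).
Cooperation is sustained iff (76−31)(δ+…+δ^5) ≥ 105−76.
δ+…+δ^5 = 1/6·(1−(1/6)^5)/(1−1/6) = 0.2000, and (105−76)/(76−31) = 0.6444.
0.2000 < 0.6444, so cooperation is not sustainable.

Yes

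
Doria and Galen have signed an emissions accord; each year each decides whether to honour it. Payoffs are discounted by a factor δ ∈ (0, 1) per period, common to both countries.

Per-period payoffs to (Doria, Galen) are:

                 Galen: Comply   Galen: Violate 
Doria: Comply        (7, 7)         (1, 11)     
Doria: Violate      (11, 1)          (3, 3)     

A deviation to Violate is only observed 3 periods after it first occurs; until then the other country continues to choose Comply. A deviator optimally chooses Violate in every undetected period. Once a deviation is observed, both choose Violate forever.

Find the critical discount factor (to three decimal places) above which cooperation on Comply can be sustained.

0.794

Deviating for the 3 undetected periods gains 11−7 = 4 per period over cooperation, then loses 7−3 = 4 per period forever once punishment starts.
Gain: 4(1 + δ + … + δ^2); loss: 4·δ^3/(1−δ).
No profitable deviation ⇔ 4(1−δ^3) ≤ 4·δ^3, i.e. δ^3 ≥ 4/(4+4) = 1/2.
Hence δ ≥ (1/2)^(1/3) ≈ 0.794.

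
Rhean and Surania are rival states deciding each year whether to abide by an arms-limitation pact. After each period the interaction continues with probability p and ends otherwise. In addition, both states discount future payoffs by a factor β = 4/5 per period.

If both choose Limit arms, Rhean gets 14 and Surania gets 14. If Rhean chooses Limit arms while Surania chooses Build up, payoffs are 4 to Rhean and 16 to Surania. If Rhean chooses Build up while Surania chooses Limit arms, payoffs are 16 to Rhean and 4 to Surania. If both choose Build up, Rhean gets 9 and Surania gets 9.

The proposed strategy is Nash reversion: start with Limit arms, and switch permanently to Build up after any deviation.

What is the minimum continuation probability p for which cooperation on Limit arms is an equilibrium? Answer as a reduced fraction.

5/14

Expected continuation weight on next period's payoff is β·p = 4/5·p, which plays the role of the discount factor.
Cooperation requires 4/5·p ≥ (16−14)/(16−9) = 2/7, hence p ≥ 5/14.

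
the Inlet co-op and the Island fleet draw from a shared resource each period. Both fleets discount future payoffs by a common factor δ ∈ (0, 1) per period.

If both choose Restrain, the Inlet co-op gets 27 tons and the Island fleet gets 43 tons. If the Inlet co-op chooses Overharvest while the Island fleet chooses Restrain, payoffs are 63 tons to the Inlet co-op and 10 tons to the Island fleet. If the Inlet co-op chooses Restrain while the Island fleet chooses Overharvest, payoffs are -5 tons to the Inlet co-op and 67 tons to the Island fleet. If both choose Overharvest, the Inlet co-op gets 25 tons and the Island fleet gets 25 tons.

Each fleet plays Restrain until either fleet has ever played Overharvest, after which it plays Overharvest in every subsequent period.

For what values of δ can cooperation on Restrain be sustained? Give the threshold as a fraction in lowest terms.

the Inlet co-op: cooperation gives 27 each period; deviation gives 63 once then 25 forever.
  27/(1−δ) ≥ 63 + 25δ/(1−δ) ⇒ δ ≥ 36/38 = 18/19.
the Island fleet: cooperation gives 43 each period; deviation gives 67 once then 25 forever.
  δ ≥ 24/42 = 4/7.
Both must hold, so the binding constraint is the Inlet co-op's: δ ≥ 18/19.

18/19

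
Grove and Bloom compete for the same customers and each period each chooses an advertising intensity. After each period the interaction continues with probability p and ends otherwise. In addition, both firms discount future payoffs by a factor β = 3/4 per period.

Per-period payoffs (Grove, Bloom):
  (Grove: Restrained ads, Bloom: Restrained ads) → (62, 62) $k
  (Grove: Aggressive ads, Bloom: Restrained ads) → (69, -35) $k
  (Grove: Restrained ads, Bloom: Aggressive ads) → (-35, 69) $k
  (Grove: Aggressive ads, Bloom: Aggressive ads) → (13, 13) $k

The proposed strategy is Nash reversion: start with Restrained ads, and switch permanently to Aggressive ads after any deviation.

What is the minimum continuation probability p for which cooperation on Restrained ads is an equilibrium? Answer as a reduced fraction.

With continuation probability p and discount β, the effective per-period discount factor is βp.
Grim-trigger IC: βp ≥ (69−62)/(69−13) = 1/8.
So p ≥ (1/8)/(3/4) = 1/6.

1/6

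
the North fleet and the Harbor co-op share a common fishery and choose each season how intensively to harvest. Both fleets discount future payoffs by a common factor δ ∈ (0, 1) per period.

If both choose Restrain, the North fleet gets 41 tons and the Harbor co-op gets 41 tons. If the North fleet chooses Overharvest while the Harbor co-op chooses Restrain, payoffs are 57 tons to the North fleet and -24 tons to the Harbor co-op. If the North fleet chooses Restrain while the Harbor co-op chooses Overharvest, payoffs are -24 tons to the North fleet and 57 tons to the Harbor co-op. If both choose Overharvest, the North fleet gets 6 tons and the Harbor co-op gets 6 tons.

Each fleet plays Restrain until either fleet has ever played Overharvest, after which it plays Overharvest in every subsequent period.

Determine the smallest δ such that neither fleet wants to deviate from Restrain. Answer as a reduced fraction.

16/51

One-period gain from deviating is 57 − 41 = 16. The loss is 41 − 6 = 35 in every subsequent period, with present value 35·δ/(1−δ).
Deviation is unprofitable when 35·δ/(1−δ) ≥ 16, i.e. δ/(1−δ) ≥ 16/35.
Equivalently δ ≥ 16/(16+35) = 16/51.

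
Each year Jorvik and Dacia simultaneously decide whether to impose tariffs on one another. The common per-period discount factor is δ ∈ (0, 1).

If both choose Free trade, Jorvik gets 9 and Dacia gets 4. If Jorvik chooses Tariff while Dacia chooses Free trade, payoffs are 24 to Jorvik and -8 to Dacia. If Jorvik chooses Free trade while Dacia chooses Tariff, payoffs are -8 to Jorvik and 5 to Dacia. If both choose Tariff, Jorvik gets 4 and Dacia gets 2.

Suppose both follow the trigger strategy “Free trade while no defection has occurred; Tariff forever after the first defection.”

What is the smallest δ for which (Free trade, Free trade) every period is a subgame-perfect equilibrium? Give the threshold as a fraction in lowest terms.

Jorvik's threshold: (24−9)/(24−4) = 3/4.
Dacia's threshold: (5−4)/(5−2) = 1/3.
3/4 > 1/3, so Jorvik binds and δ* = 3/4.

3/4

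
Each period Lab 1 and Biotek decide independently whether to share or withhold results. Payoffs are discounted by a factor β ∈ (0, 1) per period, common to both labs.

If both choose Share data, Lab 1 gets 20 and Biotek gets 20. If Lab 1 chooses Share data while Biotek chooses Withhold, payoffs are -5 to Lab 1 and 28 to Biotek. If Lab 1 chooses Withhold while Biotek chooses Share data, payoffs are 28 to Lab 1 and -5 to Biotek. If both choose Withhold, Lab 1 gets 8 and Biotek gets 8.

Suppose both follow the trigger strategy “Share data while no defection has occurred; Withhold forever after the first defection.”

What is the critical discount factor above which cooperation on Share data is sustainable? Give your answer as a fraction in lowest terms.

Under grim trigger the critical discount factor is (T−C)/(T−P) with T = 28, C = 20, P = 8.
β* = (28−20)/(28−8) = 8/20 = 2/5.

2/5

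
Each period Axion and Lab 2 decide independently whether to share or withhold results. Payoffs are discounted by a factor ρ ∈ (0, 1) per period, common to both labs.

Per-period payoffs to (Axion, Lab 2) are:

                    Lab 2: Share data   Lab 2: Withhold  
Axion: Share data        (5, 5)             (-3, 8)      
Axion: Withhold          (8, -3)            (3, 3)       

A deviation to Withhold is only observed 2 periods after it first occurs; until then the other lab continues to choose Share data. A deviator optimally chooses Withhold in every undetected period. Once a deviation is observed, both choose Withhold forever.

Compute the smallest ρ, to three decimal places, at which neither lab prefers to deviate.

0.775

A deviator earns 8 for 2 periods, then 3 forever; cooperating earns 5 forever. Multiplying the IC by (1−ρ):
5 ≥ 8(1−ρ^2) + 3ρ^2, so 5·ρ^2 ≥ 3 and ρ^2 ≥ 3/5.
ρ ≥ (3/5)^(1/2) ≈ 0.775.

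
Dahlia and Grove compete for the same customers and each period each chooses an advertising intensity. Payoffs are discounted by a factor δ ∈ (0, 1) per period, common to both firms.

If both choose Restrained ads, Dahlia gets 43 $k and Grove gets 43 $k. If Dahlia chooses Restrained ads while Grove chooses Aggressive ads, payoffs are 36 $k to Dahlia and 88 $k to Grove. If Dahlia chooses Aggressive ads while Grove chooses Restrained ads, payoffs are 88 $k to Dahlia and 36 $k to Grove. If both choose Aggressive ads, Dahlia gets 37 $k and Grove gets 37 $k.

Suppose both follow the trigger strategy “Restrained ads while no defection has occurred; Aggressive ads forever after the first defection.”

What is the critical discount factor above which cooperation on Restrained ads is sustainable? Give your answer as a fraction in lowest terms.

15/17

Under grim trigger the critical discount factor is (T−C)/(T−P) with T = 88, C = 43, P = 37.
δ* = (88−43)/(88−37) = 45/51 = 15/17.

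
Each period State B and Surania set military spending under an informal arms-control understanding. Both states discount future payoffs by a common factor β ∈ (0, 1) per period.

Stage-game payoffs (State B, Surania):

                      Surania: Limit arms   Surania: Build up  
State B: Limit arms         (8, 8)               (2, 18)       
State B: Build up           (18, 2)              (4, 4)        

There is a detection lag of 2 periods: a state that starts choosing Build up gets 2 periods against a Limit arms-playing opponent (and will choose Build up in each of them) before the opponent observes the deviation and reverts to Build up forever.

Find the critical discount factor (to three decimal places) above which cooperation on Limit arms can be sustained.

Deviating for the 2 undetected periods gains 18−8 = 10 per period over cooperation, then loses 8−4 = 4 per period forever once punishment starts.
Gain: 10(1 + β + … + β^1); loss: 4·β^2/(1−β).
No profitable deviation ⇔ 10(1−β^2) ≤ 4·β^2, i.e. β^2 ≥ 10/(10+4) = 5/7.
Hence β ≥ (5/7)^(1/2) ≈ 0.845.

0.845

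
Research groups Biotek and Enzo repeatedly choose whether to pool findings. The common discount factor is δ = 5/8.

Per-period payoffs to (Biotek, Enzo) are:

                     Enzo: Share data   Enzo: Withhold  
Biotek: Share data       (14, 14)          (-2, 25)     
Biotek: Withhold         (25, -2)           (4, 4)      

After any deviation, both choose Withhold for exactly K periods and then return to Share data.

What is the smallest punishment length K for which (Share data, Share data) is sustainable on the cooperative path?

3

IC: δ(1−δ^K)/(1−δ) ≥ (25−14)/(14−4) = 11/10.
With δ = 5/8: need 1 − δ^K ≥ 11/10·(1−5/8)/(5/8), i.e. δ^K ≤ 0.3400.
Since (5/8)^2 = 0.3906 and (5/8)^3 = 0.2441, the smallest such K is 3.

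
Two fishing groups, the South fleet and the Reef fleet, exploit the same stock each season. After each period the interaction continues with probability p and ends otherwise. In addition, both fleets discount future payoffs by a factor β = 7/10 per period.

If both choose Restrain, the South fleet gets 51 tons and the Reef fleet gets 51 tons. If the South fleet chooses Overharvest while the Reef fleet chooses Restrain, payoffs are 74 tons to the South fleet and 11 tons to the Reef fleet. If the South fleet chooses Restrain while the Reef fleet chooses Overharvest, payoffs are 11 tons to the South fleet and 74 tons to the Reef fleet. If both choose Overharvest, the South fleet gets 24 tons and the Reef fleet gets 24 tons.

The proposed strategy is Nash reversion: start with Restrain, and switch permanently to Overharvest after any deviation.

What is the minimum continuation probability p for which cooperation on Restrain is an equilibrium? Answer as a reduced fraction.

With continuation probability p and discount β, the effective per-period discount factor is βp.
Grim-trigger IC: βp ≥ (74−51)/(74−24) = 23/50.
So p ≥ (23/50)/(7/10) = 23/35.

23/35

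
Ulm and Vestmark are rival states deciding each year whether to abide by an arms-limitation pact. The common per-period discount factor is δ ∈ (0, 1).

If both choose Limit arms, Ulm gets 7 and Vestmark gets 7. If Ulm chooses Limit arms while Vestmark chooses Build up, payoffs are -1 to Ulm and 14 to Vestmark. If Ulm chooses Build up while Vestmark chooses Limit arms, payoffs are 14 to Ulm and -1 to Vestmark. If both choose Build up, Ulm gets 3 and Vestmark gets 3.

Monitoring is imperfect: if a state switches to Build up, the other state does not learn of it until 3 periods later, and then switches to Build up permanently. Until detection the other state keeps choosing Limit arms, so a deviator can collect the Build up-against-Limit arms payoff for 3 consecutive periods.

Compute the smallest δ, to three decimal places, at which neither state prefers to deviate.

0.860

A deviator earns 14 for 3 periods, then 3 forever; cooperating earns 7 forever. Multiplying the IC by (1−δ):
7 ≥ 14(1−δ^3) + 3δ^3, so 11·δ^3 ≥ 7 and δ^3 ≥ 7/11.
δ ≥ (7/11)^(1/3) ≈ 0.860.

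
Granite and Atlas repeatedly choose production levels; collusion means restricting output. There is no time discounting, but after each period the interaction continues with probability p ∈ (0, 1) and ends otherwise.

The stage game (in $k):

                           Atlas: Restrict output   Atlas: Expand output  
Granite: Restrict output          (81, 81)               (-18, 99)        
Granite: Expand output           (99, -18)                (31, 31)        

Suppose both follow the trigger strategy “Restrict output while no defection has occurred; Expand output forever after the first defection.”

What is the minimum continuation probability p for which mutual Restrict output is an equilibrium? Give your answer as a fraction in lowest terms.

Expected cooperation value is 81 + p·81 + p²·81 + … = 81/(1−p); deviation gives 99 + p·31/(1−p).
81 ≥ 99(1−p) + 31p ⇒ 68p ≥ 18 ⇒ p ≥ 18/68 = 9/34.

9/34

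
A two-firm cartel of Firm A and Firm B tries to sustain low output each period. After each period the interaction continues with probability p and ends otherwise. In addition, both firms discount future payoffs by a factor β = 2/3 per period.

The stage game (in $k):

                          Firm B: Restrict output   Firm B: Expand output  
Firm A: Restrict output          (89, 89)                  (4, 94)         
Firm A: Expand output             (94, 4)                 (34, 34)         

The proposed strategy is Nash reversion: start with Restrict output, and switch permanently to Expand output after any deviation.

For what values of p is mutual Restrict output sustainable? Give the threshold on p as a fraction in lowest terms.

With continuation probability p and discount β, the effective per-period discount factor is βp.
Grim-trigger IC: βp ≥ (94−89)/(94−34) = 1/12.
So p ≥ (1/12)/(2/3) = 1/8.

1/8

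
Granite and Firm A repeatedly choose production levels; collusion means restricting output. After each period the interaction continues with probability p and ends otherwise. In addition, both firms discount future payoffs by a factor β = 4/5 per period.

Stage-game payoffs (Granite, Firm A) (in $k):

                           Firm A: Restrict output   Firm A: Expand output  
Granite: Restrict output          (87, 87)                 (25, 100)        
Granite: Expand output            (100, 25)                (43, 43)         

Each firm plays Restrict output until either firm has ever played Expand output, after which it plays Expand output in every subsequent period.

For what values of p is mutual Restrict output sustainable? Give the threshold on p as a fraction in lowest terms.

65/228

Expected continuation weight on next period's payoff is β·p = 4/5·p, which plays the role of the discount factor.
Cooperation requires 4/5·p ≥ (100−87)/(100−43) = 13/57, hence p ≥ 65/228.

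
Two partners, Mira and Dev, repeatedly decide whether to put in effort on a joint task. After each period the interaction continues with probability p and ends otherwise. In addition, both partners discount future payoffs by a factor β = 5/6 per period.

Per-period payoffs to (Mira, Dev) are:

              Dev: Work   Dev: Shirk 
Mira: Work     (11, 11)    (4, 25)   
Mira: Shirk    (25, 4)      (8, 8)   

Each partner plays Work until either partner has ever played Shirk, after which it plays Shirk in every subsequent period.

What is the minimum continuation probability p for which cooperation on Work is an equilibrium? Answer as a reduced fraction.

Expected continuation weight on next period's payoff is β·p = 5/6·p, which plays the role of the discount factor.
Cooperation requires 5/6·p ≥ (25−11)/(25−8) = 14/17, hence p ≥ 84/85.

84/85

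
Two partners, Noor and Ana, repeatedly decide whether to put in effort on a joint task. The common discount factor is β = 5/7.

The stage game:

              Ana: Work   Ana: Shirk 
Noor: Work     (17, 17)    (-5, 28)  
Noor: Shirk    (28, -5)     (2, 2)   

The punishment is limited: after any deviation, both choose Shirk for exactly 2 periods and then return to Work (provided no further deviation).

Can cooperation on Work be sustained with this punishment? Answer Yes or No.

A one-shot deviation gives 28 now, then 2 for 2 periods, then back to 17.
Gain from deviating: (28−17) today; loss: (17−2) in each of the next 2 periods.
No-deviation condition: (17−2)(β+…+β^2) ≥ 28−17, i.e. β+…+β^2 ≥ 11/15.
At β = 5/7: β+…+β^2 = 1.2245 ≥ 0.7333.
So cooperation is sustainable.

Yes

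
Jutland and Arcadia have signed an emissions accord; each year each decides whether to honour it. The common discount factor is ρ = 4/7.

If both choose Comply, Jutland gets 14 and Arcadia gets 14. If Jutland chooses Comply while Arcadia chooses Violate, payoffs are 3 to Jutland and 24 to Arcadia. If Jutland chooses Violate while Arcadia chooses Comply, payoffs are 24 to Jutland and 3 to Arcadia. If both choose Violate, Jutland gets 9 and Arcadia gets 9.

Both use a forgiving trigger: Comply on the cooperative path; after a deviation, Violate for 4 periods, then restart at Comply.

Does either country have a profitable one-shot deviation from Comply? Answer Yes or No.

Yes

A one-shot deviation gives 24 now, then 9 for 4 periods, then back to 14.
Gain from deviating: (24−14) today; loss: (14−9) in each of the next 4 periods.
No-deviation condition: (14−9)(ρ+…+ρ^4) ≥ 24−14, i.e. ρ+…+ρ^4 ≥ 2.
At ρ = 4/7: ρ+…+ρ^4 = 1.1912 < 2.0000.
So cooperation is not sustainable.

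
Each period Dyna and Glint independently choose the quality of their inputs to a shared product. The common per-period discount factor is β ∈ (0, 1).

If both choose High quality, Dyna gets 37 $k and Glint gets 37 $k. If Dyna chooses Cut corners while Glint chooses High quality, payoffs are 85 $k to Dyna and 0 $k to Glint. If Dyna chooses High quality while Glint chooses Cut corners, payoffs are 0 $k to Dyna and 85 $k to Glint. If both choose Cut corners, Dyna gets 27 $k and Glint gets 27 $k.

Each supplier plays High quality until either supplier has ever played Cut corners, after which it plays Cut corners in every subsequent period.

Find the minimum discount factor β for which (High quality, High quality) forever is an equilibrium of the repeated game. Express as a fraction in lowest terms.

Cooperation forever yields 37 each period: 37/(1−β).
Deviating yields 85 once, then 27 forever: 85 + 27β/(1−β).
No profitable deviation requires 37/(1−β) ≥ 85 + 27β/(1−β).
Multiplying by (1−β): 37 ≥ 85(1−β) + 27β = 85 − 58β.
So 58β ≥ 48, i.e. β ≥ 48/58 = 24/29.

24/29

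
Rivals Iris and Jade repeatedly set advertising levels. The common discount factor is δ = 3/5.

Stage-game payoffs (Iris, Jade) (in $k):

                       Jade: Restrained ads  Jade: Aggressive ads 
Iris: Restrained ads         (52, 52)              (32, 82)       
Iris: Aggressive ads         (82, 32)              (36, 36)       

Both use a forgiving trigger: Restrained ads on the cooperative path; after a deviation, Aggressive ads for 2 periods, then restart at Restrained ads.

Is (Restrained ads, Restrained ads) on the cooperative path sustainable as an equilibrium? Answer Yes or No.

Comparing payoff streams over the 3 periods until play realigns: cooperate → 52(1+δ+…+δ^2); deviate → 82 + 36(δ+…+δ^2).
Cooperation is sustained iff (52−36)(δ+…+δ^2) ≥ 82−52.
δ+…+δ^2 = 3/5·(1−(3/5)^2)/(1−3/5) = 0.9600, and (82−52)/(52−36) = 1.8750.
0.9600 < 1.8750, so cooperation is not sustainable.

No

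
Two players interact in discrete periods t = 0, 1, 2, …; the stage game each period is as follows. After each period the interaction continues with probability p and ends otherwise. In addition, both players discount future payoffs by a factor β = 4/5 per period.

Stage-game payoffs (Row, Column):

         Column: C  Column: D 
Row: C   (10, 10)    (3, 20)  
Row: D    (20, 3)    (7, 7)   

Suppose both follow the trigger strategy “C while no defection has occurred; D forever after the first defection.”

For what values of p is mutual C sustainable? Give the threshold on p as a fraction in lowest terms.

Expected continuation weight on next period's payoff is β·p = 4/5·p, which plays the role of the discount factor.
Cooperation requires 4/5·p ≥ (20−10)/(20−7) = 10/13, hence p ≥ 25/26.

25/26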